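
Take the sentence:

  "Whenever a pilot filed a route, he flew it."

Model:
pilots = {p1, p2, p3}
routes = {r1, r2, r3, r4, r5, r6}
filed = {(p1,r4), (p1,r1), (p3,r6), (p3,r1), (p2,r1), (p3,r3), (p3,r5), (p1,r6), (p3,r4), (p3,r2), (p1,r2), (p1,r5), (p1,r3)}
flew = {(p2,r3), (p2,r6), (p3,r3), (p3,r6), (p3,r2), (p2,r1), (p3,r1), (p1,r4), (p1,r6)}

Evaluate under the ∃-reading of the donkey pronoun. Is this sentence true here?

True

"it" takes "a route" as antecedent — a donkey pronoun bound across the clause boundary.
Weak reading: every pilot p with some filed-route has at least one filed-route r such that flew(p,r).
Per pilot: p1:✓  p2:✓  p3:✓
Every pilot in the restrictor has a witness.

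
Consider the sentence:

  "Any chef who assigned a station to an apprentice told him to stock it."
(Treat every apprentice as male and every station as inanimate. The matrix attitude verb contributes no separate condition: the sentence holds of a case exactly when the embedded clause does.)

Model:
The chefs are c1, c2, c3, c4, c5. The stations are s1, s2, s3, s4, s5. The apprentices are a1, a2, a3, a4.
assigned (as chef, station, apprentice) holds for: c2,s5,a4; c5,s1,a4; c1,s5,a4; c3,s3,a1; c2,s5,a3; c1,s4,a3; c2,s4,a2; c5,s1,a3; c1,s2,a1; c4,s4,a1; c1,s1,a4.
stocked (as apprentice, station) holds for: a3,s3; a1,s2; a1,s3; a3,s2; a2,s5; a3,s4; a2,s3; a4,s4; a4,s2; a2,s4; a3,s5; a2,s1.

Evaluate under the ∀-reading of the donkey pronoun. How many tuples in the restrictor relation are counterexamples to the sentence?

6

"him" takes "an apprentice" as antecedent and "it" takes "a station"; both are donkey pronouns co-varying with the restrictor.
Strong reading: for every (c,s,a) with assigned(c,s,a), stocked(a,s).
Restrictor triples: (c1,s1,a4)→stocked(a4,s1) ✗  (c1,s2,a1)→stocked(a1,s2) ✓  (c1,s4,a3)→stocked(a3,s4) ✓  (c1,s5,a4)→stocked(a4,s5) ✗  (c2,s4,a2)→stocked(a2,s4) ✓  (c2,s5,a3)→stocked(a3,s5) ✓  (c2,s5,a4)→stocked(a4,s5) ✗  (c3,s3,a1)→stocked(a1,s3) ✓  (c4,s4,a1)→stocked(a1,s4) ✗  (c5,s1,a3)→stocked(a3,s1) ✗  (c5,s1,a4)→stocked(a4,s1) ✗
Counterexamples (restrictor triples failing the scope): 6.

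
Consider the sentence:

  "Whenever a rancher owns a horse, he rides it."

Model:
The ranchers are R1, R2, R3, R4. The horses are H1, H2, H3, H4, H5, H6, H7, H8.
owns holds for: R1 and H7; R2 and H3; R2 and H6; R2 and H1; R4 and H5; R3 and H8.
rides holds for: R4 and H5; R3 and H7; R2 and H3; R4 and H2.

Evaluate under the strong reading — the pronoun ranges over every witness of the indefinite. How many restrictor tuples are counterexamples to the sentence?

4

"it" takes "a horse" as antecedent — a donkey pronoun bound across the clause boundary.
Strong reading: for every (r,h) with owns(r,h), rides(r,h).
Restrictor pairs: (R1,H7) ✗  (R2,H1) ✗  (R2,H3) ✓  (R2,H6) ✗  (R3,H8) ✗  (R4,H5) ✓
Counterexamples (restrictor pairs failing the scope): 4.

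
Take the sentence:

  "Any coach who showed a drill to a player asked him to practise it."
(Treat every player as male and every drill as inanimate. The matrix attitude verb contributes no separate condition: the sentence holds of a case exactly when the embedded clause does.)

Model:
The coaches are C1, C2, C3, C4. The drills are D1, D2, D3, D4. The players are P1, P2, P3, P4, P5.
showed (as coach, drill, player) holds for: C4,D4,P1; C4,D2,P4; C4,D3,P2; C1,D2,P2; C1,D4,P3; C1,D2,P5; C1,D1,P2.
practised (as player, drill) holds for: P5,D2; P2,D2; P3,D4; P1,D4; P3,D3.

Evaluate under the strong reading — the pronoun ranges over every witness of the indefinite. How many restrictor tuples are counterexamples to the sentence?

"him" takes "a player" as antecedent and "it" takes "a drill"; both are donkey pronouns co-varying with the restrictor.
Strong reading: for every (c,d,p) with showed(c,d,p), practised(p,d).
Restrictor triples: (C1,D1,P2)→practised(P2,D1) ✗  (C1,D2,P2)→practised(P2,D2) ✓  (C1,D2,P5)→practised(P5,D2) ✓  (C1,D4,P3)→practised(P3,D4) ✓  (C4,D2,P4)→practised(P4,D2) ✗  (C4,D3,P2)→practised(P2,D3) ✗  (C4,D4,P1)→practised(P1,D4) ✓
Counterexamples (restrictor triples failing the scope): 3.

3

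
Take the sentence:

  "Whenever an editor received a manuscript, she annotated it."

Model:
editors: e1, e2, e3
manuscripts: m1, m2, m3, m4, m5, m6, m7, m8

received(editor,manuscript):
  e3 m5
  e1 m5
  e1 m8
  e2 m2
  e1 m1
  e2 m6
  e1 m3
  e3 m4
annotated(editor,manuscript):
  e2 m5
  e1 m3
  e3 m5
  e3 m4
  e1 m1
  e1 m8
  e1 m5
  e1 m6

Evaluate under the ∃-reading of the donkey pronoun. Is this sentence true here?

False

"it" takes "a manuscript" as antecedent — a donkey pronoun bound across the clause boundary.
Weak reading: every editor e with some received-manuscript has at least one received-manuscript m such that annotated(e,m).
Per editor: e1:✓  e2:✗  e3:✓
e2 has no witness among its received-manuscripts.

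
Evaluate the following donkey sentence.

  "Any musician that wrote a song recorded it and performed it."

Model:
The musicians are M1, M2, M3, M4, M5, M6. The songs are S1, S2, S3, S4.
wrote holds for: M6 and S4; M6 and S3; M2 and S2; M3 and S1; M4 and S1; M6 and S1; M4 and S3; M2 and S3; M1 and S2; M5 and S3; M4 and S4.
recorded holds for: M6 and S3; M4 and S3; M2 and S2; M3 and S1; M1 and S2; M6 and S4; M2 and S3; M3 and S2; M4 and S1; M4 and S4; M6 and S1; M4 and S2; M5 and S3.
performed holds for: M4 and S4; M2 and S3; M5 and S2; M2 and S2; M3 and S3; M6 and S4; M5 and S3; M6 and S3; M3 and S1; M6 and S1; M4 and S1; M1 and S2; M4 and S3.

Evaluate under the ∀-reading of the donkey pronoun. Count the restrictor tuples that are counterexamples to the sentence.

"it" takes "a song" as antecedent — a donkey pronoun bound across the clause boundary.
Strong reading: for every (m,s) with wrote(m,s), recorded(m,s) ∧ performed(m,s).
Restrictor pairs: (M1,S2) ✓  (M2,S2) ✓  (M2,S3) ✓  (M3,S1) ✓  (M4,S1) ✓  (M4,S3) ✓  (M4,S4) ✓  (M5,S3) ✓  (M6,S1) ✓  (M6,S3) ✓  (M6,S4) ✓
Counterexamples (restrictor pairs failing the scope): 0.

0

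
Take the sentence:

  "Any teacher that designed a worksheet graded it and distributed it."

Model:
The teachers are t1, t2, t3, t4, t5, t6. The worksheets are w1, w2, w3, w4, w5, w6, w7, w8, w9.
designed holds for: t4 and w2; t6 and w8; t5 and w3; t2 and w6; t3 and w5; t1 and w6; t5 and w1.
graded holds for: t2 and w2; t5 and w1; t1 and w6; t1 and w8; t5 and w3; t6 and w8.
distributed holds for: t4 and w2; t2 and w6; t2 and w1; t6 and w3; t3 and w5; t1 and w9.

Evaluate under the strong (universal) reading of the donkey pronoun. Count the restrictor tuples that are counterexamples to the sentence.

"it" takes "a worksheet" as antecedent — a donkey pronoun bound across the clause boundary.
Strong reading: for every (t,w) with designed(t,w), graded(t,w) ∧ distributed(t,w).
Restrictor pairs: (t1,w6) ✗  (t2,w6) ✗  (t3,w5) ✗  (t4,w2) ✗  (t5,w1) ✗  (t5,w3) ✗  (t6,w8) ✗
Counterexamples (restrictor pairs failing the scope): 7.

7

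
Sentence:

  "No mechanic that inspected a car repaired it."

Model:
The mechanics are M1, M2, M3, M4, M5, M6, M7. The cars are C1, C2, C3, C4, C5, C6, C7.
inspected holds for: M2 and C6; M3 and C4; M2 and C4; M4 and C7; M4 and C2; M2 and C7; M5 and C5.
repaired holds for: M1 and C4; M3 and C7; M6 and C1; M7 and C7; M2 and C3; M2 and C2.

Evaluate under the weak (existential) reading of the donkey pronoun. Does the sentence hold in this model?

True

"it" takes "a car" as antecedent — a donkey pronoun bound across the clause boundary.
Truth condition: for no (m,c) with inspected(m,c) does repaired(m,c) hold.
Restrictor pairs — does the scope hold? (M2,C4):fails  (M2,C6):fails  (M2,C7):fails  (M3,C4):fails  (M4,C2):fails  (M4,C7):fails  (M5,C5):fails
Scope holds for no restrictor pair, so the sentence is true.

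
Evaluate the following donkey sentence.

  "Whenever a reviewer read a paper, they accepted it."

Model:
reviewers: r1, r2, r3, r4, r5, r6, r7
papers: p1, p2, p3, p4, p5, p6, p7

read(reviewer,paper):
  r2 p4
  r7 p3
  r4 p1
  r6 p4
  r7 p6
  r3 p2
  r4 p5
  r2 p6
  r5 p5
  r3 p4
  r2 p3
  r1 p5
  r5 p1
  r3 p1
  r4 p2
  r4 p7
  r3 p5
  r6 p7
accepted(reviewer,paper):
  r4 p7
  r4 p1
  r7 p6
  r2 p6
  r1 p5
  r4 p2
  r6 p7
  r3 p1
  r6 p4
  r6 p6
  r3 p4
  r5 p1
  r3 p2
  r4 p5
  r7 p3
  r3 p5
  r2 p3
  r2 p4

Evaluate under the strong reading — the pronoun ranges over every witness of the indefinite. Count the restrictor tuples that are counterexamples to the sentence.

1

"it" takes "a paper" as antecedent — a donkey pronoun bound across the clause boundary.
Strong reading: for every (r,p) with read(r,p), accepted(r,p).
Restrictor pairs: (r1,p5) ✓  (r2,p3) ✓  (r2,p4) ✓  (r2,p6) ✓  (r3,p1) ✓  (r3,p2) ✓  (r3,p4) ✓  (r3,p5) ✓  (r4,p1) ✓  (r4,p2) ✓  (r4,p5) ✓  (r4,p7) ✓  (r5,p1) ✓  (r5,p5) ✗  (r6,p4) ✓  (r6,p7) ✓  (r7,p3) ✓  (r7,p6) ✓
Counterexamples (restrictor pairs failing the scope): 1.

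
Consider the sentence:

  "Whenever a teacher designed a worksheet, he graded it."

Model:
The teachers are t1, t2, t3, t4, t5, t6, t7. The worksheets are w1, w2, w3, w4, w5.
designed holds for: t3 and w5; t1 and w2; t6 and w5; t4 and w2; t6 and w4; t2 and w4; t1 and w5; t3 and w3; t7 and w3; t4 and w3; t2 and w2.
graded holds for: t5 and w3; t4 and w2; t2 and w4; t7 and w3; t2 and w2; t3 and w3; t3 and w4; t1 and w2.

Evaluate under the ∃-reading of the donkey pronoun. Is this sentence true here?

False

"it" takes "a worksheet" as antecedent — a donkey pronoun bound across the clause boundary.
Weak reading: every teacher t with some designed-worksheet has at least one designed-worksheet w such that graded(t,w).
Per teacher: t1:✓  t2:✓  t3:✓  t4:✓  t6:✗  t7:✓
t6 has no witness among its designed-worksheets.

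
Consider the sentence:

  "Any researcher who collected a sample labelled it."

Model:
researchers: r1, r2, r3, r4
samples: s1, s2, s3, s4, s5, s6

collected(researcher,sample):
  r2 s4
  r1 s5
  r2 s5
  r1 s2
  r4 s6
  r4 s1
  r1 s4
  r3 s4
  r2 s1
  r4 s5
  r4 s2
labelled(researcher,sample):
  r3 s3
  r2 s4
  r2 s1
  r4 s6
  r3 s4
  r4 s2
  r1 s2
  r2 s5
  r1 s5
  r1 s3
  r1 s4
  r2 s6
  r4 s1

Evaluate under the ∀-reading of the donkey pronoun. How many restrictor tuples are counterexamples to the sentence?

1

"it" takes "a sample" as antecedent — a donkey pronoun bound across the clause boundary.
Strong reading: for every (r,s) with collected(r,s), labelled(r,s).
Restrictor pairs: (r1,s2) ✓  (r1,s4) ✓  (r1,s5) ✓  (r2,s1) ✓  (r2,s4) ✓  (r2,s5) ✓  (r3,s4) ✓  (r4,s1) ✓  (r4,s2) ✓  (r4,s5) ✗  (r4,s6) ✓
Counterexamples (restrictor pairs failing the scope): 1.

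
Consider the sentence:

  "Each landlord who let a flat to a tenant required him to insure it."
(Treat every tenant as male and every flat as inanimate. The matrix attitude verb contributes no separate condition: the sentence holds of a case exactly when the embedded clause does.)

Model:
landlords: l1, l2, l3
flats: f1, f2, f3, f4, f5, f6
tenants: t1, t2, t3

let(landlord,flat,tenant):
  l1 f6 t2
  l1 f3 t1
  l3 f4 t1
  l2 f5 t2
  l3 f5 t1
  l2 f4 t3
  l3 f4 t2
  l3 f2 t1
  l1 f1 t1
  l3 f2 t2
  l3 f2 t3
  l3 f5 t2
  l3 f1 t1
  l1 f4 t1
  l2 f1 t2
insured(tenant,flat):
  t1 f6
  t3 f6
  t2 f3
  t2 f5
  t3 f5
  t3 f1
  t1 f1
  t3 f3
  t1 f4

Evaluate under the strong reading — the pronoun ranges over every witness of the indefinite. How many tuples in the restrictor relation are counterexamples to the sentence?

9

"him" takes "a tenant" as antecedent and "it" takes "a flat"; both are donkey pronouns co-varying with the restrictor.
Strong reading: for every (l,f,t) with let(l,f,t), insured(t,f).
Restrictor triples: (l1,f1,t1)→insured(t1,f1) ✓  (l1,f3,t1)→insured(t1,f3) ✗  (l1,f4,t1)→insured(t1,f4) ✓  (l1,f6,t2)→insured(t2,f6) ✗  (l2,f1,t2)→insured(t2,f1) ✗  (l2,f4,t3)→insured(t3,f4) ✗  (l2,f5,t2)→insured(t2,f5) ✓  (l3,f1,t1)→insured(t1,f1) ✓  (l3,f2,t1)→insured(t1,f2) ✗  (l3,f2,t2)→insured(t2,f2) ✗  (l3,f2,t3)→insured(t3,f2) ✗  (l3,f4,t1)→insured(t1,f4) ✓  (l3,f4,t2)→insured(t2,f4) ✗  (l3,f5,t1)→insured(t1,f5) ✗  (l3,f5,t2)→insured(t2,f5) ✓
Counterexamples (restrictor triples failing the scope): 9.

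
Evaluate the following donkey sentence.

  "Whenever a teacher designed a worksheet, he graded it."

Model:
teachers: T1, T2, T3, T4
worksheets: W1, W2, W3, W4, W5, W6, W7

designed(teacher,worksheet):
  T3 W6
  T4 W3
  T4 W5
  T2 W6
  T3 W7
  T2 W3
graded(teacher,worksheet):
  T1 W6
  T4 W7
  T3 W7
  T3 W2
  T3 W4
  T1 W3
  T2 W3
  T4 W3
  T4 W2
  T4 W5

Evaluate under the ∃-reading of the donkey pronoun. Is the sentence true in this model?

True

"it" takes "a worksheet" as antecedent — a donkey pronoun bound across the clause boundary.
Weak reading: every teacher t with some designed-worksheet has at least one designed-worksheet w such that graded(t,w).
Per teacher: T2:✓  T3:✓  T4:✓
Every teacher in the restrictor has a witness.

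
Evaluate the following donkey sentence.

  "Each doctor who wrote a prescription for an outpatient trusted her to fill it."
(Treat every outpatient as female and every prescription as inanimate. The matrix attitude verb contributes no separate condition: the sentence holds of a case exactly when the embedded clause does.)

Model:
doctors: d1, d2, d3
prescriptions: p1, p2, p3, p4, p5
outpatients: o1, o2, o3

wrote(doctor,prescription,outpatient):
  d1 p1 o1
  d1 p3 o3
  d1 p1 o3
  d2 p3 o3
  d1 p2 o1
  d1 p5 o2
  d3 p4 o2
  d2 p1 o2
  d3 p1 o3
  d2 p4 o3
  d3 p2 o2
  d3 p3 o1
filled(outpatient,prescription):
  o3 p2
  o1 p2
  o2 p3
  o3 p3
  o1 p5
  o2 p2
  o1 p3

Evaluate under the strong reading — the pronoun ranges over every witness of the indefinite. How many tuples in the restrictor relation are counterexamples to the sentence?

"her" takes "an outpatient" as antecedent and "it" takes "a prescription"; both are donkey pronouns co-varying with the restrictor.
Strong reading: for every (d,p,o) with wrote(d,p,o), filled(o,p).
Restrictor triples: (d1,p1,o1)→filled(o1,p1) ✗  (d1,p1,o3)→filled(o3,p1) ✗  (d1,p2,o1)→filled(o1,p2) ✓  (d1,p3,o3)→filled(o3,p3) ✓  (d1,p5,o2)→filled(o2,p5) ✗  (d2,p1,o2)→filled(o2,p1) ✗  (d2,p3,o3)→filled(o3,p3) ✓  (d2,p4,o3)→filled(o3,p4) ✗  (d3,p1,o3)→filled(o3,p1) ✗  (d3,p2,o2)→filled(o2,p2) ✓  (d3,p3,o1)→filled(o1,p3) ✓  (d3,p4,o2)→filled(o2,p4) ✗
Counterexamples (restrictor triples failing the scope): 7.

7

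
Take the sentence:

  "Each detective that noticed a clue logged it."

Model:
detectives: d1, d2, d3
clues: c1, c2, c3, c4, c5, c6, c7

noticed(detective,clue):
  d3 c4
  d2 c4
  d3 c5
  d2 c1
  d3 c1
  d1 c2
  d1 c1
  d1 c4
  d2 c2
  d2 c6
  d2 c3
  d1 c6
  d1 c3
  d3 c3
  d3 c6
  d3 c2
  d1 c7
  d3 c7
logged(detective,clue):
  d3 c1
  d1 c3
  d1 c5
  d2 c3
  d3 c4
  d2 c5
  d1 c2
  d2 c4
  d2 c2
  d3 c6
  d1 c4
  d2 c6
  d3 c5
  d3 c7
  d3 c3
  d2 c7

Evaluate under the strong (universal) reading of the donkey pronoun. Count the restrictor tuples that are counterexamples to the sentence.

5

"it" takes "a clue" as antecedent — a donkey pronoun bound across the clause boundary.
Strong reading: for every (d,c) with noticed(d,c), logged(d,c).
Restrictor pairs: (d1,c1) ✗  (d1,c2) ✓  (d1,c3) ✓  (d1,c4) ✓  (d1,c6) ✗  (d1,c7) ✗  (d2,c1) ✗  (d2,c2) ✓  (d2,c3) ✓  (d2,c4) ✓  (d2,c6) ✓  (d3,c1) ✓  (d3,c2) ✗  (d3,c3) ✓  (d3,c4) ✓  (d3,c5) ✓  (d3,c6) ✓  (d3,c7) ✓
Counterexamples (restrictor pairs failing the scope): 5.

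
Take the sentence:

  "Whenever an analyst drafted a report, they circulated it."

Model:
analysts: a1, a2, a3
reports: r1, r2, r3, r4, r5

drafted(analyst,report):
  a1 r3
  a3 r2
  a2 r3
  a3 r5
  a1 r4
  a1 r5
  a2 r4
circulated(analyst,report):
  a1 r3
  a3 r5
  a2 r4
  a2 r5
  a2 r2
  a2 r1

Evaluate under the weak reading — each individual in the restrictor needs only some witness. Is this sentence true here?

"it" takes "a report" as antecedent — a donkey pronoun bound across the clause boundary.
Weak reading: every analyst a with some drafted-report has at least one drafted-report r such that circulated(a,r).
Per analyst: a1:✓  a2:✓  a3:✓
Every analyst in the restrictor has a witness.

True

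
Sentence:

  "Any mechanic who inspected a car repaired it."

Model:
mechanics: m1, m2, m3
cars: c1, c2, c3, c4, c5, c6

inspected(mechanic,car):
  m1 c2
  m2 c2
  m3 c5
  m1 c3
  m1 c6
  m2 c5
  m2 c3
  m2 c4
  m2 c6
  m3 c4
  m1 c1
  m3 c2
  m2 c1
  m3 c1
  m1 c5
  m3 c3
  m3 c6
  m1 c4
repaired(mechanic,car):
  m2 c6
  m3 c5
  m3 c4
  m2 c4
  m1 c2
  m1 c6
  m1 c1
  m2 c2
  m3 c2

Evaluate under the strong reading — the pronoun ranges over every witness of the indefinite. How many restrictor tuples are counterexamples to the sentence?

"it" takes "a car" as antecedent — a donkey pronoun bound across the clause boundary.
Strong reading: for every (m,c) with inspected(m,c), repaired(m,c).
Restrictor pairs: (m1,c1) ✓  (m1,c2) ✓  (m1,c3) ✗  (m1,c4) ✗  (m1,c5) ✗  (m1,c6) ✓  (m2,c1) ✗  (m2,c2) ✓  (m2,c3) ✗  (m2,c4) ✓  (m2,c5) ✗  (m2,c6) ✓  (m3,c1) ✗  (m3,c2) ✓  (m3,c3) ✗  (m3,c4) ✓  (m3,c5) ✓  (m3,c6) ✗
Counterexamples (restrictor pairs failing the scope): 9.

9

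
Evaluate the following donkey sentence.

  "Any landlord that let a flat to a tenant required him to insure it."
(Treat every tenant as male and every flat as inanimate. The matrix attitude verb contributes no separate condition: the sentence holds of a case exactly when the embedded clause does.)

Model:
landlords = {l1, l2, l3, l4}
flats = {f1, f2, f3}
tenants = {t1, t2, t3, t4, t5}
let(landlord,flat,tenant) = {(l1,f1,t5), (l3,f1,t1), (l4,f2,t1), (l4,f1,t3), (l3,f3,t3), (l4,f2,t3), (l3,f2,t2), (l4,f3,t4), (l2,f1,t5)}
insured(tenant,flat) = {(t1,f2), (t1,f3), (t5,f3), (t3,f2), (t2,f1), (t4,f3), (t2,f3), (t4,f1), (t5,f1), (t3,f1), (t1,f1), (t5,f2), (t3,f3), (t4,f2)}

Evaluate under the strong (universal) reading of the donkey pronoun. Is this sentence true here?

"him" takes "a tenant" as antecedent and "it" takes "a flat"; both are donkey pronouns co-varying with the restrictor.
Strong reading: for every (l,f,t) with let(l,f,t), insured(t,f).
Restrictor triples: (l1,f1,t5)→insured(t5,f1) ✓  (l2,f1,t5)→insured(t5,f1) ✓  (l3,f1,t1)→insured(t1,f1) ✓  (l3,f2,t2)→insured(t2,f2) ✗  (l3,f3,t3)→insured(t3,f3) ✓  (l4,f1,t3)→insured(t3,f1) ✓  (l4,f2,t1)→insured(t1,f2) ✓  (l4,f2,t3)→insured(t3,f2) ✓  (l4,f3,t4)→insured(t4,f3) ✓
Counterexample: (l3,f2,t2) — insured(t2,f2) does not hold.

False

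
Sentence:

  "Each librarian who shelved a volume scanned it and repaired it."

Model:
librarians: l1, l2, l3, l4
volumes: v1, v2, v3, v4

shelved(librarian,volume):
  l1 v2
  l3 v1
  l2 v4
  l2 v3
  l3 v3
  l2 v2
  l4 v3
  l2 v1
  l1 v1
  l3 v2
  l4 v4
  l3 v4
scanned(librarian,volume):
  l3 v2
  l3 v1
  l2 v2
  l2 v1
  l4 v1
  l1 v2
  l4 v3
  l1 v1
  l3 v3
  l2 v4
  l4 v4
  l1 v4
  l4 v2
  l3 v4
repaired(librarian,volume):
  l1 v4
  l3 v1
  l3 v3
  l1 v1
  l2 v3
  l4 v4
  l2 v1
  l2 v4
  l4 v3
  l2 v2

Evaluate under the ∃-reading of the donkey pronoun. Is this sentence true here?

"it" takes "a volume" as antecedent — a donkey pronoun bound across the clause boundary.
Weak reading: every librarian l with some shelved-volume has at least one shelved-volume v such that scanned(l,v) ∧ repaired(l,v).
Per librarian: l1:✓  l2:✓  l3:✓  l4:✓
Every librarian in the restrictor has a witness.

True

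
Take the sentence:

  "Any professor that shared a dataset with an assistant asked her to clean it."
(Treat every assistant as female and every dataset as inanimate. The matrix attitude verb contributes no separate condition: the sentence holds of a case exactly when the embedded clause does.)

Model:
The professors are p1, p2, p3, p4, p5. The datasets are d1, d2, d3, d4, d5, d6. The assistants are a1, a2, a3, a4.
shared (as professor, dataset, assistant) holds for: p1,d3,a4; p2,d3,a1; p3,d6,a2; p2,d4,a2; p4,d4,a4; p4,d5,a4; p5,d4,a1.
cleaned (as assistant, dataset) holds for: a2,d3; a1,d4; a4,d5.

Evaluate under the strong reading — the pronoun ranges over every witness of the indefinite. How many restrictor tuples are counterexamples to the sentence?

5

"her" takes "an assistant" as antecedent and "it" takes "a dataset"; both are donkey pronouns co-varying with the restrictor.
Strong reading: for every (p,d,a) with shared(p,d,a), cleaned(a,d).
Restrictor triples: (p1,d3,a4)→cleaned(a4,d3) ✗  (p2,d3,a1)→cleaned(a1,d3) ✗  (p2,d4,a2)→cleaned(a2,d4) ✗  (p3,d6,a2)→cleaned(a2,d6) ✗  (p4,d4,a4)→cleaned(a4,d4) ✗  (p4,d5,a4)→cleaned(a4,d5) ✓  (p5,d4,a1)→cleaned(a1,d4) ✓
Counterexamples (restrictor triples failing the scope): 5.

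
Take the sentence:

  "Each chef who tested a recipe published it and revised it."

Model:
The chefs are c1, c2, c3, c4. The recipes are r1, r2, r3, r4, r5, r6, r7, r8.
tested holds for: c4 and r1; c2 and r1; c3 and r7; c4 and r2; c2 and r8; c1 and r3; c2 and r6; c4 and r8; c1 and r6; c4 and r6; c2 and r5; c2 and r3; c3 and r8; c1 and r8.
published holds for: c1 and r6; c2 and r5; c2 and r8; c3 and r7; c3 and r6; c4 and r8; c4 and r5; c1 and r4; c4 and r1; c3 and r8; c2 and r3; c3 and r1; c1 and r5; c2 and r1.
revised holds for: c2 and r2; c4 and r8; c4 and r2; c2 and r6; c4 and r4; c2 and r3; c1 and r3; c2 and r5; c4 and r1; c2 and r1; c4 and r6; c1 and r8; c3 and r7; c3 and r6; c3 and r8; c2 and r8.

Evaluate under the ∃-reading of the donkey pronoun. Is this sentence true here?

False

"it" takes "a recipe" as antecedent — a donkey pronoun bound across the clause boundary.
Weak reading: every chef c with some tested-recipe has at least one tested-recipe r such that published(c,r) ∧ revised(c,r).
Per chef: c1:✗  c2:✓  c3:✓  c4:✓
c1 has no witness among its tested-recipes.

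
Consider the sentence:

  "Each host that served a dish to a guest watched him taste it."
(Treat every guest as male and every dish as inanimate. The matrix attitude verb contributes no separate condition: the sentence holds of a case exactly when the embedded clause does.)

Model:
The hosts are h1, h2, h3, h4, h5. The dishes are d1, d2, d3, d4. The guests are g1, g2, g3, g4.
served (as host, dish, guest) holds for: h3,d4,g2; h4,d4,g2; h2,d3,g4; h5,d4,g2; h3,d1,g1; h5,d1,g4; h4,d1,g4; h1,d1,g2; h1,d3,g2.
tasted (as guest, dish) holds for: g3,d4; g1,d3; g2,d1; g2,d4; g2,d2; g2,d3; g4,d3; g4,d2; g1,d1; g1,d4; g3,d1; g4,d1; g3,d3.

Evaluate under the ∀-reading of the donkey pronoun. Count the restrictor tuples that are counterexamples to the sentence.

0

"him" takes "a guest" as antecedent and "it" takes "a dish"; both are donkey pronouns co-varying with the restrictor.
Strong reading: for every (h,d,g) with served(h,d,g), tasted(g,d).
Restrictor triples: (h1,d1,g2)→tasted(g2,d1) ✓  (h1,d3,g2)→tasted(g2,d3) ✓  (h2,d3,g4)→tasted(g4,d3) ✓  (h3,d1,g1)→tasted(g1,d1) ✓  (h3,d4,g2)→tasted(g2,d4) ✓  (h4,d1,g4)→tasted(g4,d1) ✓  (h4,d4,g2)→tasted(g2,d4) ✓  (h5,d1,g4)→tasted(g4,d1) ✓  (h5,d4,g2)→tasted(g2,d4) ✓
Counterexamples (restrictor triples failing the scope): 0.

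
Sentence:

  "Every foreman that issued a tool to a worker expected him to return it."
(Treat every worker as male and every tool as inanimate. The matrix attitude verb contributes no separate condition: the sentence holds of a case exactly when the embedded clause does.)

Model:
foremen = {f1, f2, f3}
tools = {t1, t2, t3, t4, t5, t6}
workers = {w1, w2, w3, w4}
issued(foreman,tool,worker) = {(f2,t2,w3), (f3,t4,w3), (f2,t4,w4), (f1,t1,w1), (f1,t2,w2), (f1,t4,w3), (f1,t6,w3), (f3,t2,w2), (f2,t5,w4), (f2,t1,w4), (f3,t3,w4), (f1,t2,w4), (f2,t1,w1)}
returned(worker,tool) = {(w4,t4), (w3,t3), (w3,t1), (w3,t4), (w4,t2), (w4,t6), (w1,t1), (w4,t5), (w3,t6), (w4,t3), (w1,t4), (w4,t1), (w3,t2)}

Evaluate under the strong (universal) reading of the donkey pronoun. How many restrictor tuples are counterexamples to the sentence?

2

"him" takes "a worker" as antecedent and "it" takes "a tool"; both are donkey pronouns co-varying with the restrictor.
Strong reading: for every (f,t,w) with issued(f,t,w), returned(w,t).
Restrictor triples: (f1,t1,w1)→returned(w1,t1) ✓  (f1,t2,w2)→returned(w2,t2) ✗  (f1,t2,w4)→returned(w4,t2) ✓  (f1,t4,w3)→returned(w3,t4) ✓  (f1,t6,w3)→returned(w3,t6) ✓  (f2,t1,w1)→returned(w1,t1) ✓  (f2,t1,w4)→returned(w4,t1) ✓  (f2,t2,w3)→returned(w3,t2) ✓  (f2,t4,w4)→returned(w4,t4) ✓  (f2,t5,w4)→returned(w4,t5) ✓  (f3,t2,w2)→returned(w2,t2) ✗  (f3,t3,w4)→returned(w4,t3) ✓  (f3,t4,w3)→returned(w3,t4) ✓
Counterexamples (restrictor triples failing the scope): 2.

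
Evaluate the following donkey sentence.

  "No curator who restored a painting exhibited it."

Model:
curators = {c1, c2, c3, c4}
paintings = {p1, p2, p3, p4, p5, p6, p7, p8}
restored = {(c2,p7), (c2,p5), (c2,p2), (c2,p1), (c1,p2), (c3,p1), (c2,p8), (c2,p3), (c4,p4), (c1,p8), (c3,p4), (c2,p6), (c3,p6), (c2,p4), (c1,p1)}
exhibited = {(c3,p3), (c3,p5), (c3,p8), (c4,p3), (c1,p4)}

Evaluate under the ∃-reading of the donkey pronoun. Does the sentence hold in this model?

"it" takes "a painting" as antecedent — a donkey pronoun bound across the clause boundary.
Truth condition: for no (c,p) with restored(c,p) does exhibited(c,p) hold.
Restrictor pairs — does the scope hold? (c1,p1):fails  (c1,p2):fails  (c1,p8):fails  (c2,p1):fails  (c2,p2):fails  (c2,p3):fails  (c2,p4):fails  (c2,p5):fails  (c2,p6):fails  (c2,p7):fails  (c2,p8):fails  (c3,p1):fails  (c3,p4):fails  (c3,p6):fails  (c4,p4):fails
Scope holds for no restrictor pair, so the sentence is true.

True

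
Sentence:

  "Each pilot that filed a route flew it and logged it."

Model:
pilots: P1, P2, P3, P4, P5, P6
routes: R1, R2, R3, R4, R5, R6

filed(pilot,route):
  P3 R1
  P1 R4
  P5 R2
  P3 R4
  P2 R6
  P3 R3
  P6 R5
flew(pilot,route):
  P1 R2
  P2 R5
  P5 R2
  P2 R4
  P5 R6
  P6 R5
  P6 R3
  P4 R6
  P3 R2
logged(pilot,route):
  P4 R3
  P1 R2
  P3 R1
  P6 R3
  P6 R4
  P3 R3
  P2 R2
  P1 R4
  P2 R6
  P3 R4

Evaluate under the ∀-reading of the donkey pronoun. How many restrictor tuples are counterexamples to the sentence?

7

"it" takes "a route" as antecedent — a donkey pronoun bound across the clause boundary.
Strong reading: for every (p,r) with filed(p,r), flew(p,r) ∧ logged(p,r).
Restrictor pairs: (P1,R4) ✗  (P2,R6) ✗  (P3,R1) ✗  (P3,R3) ✗  (P3,R4) ✗  (P5,R2) ✗  (P6,R5) ✗
Counterexamples (restrictor pairs failing the scope): 7.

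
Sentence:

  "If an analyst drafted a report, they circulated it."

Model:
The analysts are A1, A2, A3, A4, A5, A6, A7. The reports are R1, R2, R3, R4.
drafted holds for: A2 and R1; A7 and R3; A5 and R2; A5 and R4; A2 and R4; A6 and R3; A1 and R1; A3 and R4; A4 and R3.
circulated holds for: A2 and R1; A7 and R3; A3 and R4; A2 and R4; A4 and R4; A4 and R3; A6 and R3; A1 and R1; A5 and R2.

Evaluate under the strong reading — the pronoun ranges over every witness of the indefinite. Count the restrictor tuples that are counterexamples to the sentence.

"it" takes "a report" as antecedent — a donkey pronoun bound across the clause boundary.
Strong reading: for every (a,r) with drafted(a,r), circulated(a,r).
Restrictor pairs: (A1,R1) ✓  (A2,R1) ✓  (A2,R4) ✓  (A3,R4) ✓  (A4,R3) ✓  (A5,R2) ✓  (A5,R4) ✗  (A6,R3) ✓  (A7,R3) ✓
Counterexamples (restrictor pairs failing the scope): 1.

1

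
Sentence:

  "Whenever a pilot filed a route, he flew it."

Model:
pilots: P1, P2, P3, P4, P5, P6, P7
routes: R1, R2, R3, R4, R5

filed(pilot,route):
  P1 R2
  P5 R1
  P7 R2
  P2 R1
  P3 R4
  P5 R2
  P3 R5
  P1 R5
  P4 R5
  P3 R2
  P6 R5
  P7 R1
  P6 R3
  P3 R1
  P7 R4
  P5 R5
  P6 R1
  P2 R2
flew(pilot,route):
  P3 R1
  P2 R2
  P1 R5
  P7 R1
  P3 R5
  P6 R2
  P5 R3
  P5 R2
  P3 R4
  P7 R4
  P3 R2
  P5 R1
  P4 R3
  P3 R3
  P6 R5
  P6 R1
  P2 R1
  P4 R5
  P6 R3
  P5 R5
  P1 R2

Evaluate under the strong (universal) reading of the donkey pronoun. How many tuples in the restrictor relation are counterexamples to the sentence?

"it" takes "a route" as antecedent — a donkey pronoun bound across the clause boundary.
Strong reading: for every (p,r) with filed(p,r), flew(p,r).
Restrictor pairs: (P1,R2) ✓  (P1,R5) ✓  (P2,R1) ✓  (P2,R2) ✓  (P3,R1) ✓  (P3,R2) ✓  (P3,R4) ✓  (P3,R5) ✓  (P4,R5) ✓  (P5,R1) ✓  (P5,R2) ✓  (P5,R5) ✓  (P6,R1) ✓  (P6,R3) ✓  (P6,R5) ✓  (P7,R1) ✓  (P7,R2) ✗  (P7,R4) ✓
Counterexamples (restrictor pairs failing the scope): 1.

1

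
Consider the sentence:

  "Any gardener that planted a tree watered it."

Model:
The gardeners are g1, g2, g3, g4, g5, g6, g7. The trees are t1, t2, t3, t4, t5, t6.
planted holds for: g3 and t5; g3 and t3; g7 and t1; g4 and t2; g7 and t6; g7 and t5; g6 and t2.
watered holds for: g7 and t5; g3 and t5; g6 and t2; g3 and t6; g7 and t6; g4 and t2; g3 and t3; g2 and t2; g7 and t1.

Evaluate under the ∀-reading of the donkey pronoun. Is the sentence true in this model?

"it" takes "a tree" as antecedent — a donkey pronoun bound across the clause boundary.
Strong reading: for every (g,t) with planted(g,t), watered(g,t).
Restrictor pairs: (g3,t3) ✓  (g3,t5) ✓  (g4,t2) ✓  (g6,t2) ✓  (g7,t1) ✓  (g7,t5) ✓  (g7,t6) ✓
Every restrictor pair satisfies the scope.

True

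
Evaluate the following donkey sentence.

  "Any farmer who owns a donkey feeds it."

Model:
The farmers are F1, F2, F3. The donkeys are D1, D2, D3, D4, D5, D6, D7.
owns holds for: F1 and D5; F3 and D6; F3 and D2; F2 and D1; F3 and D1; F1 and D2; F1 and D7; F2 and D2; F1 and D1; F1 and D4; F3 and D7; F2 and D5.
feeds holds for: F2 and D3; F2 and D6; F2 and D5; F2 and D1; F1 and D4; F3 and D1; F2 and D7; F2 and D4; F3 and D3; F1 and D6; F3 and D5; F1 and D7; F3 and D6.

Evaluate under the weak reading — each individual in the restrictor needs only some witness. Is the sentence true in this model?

"it" takes "a donkey" as antecedent — a donkey pronoun bound across the clause boundary.
Weak reading: every farmer f with some owns-donkey has at least one owns-donkey d such that feeds(f,d).
Per farmer: F1:✓  F2:✓  F3:✓
Every farmer in the restrictor has a witness.

True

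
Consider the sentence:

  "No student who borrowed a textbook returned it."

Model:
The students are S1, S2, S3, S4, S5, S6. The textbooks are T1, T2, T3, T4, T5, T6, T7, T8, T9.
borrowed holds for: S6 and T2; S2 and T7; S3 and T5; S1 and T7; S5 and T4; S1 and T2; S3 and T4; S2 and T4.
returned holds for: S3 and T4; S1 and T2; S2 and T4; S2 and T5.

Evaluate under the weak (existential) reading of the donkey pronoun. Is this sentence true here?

False

"it" takes "a textbook" as antecedent — a donkey pronoun bound across the clause boundary.
Truth condition: for no (s,t) with borrowed(s,t) does returned(s,t) hold.
Restrictor pairs — does the scope hold? (S1,T2):holds  (S1,T7):fails  (S2,T4):holds  (S2,T7):fails  (S3,T4):holds  (S3,T5):fails  (S5,T4):fails  (S6,T2):fails
Scope holds for 3 pair(s), so the sentence is false.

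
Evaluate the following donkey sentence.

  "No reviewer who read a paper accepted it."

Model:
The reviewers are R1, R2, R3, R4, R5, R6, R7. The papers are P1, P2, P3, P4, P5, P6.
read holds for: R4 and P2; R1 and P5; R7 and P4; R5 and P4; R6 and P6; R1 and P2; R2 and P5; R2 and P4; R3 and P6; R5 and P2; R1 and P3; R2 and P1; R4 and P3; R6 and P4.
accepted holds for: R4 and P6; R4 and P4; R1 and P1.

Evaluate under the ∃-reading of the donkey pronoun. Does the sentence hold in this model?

True

"it" takes "a paper" as antecedent — a donkey pronoun bound across the clause boundary.
Truth condition: for no (r,p) with read(r,p) does accepted(r,p) hold.
Restrictor pairs — does the scope hold? (R1,P2):fails  (R1,P3):fails  (R1,P5):fails  (R2,P1):fails  (R2,P4):fails  (R2,P5):fails  (R3,P6):fails  (R4,P2):fails  (R4,P3):fails  (R5,P2):fails  (R5,P4):fails  (R6,P4):fails  (R6,P6):fails  (R7,P4):fails
Scope holds for no restrictor pair, so the sentence is true.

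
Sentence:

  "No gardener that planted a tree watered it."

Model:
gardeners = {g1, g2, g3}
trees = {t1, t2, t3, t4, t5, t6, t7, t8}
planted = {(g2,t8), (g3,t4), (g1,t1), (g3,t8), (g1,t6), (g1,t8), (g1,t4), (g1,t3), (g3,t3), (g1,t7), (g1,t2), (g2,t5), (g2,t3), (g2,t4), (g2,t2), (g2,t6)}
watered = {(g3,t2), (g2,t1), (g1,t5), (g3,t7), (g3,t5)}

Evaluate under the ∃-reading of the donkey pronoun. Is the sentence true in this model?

"it" takes "a tree" as antecedent — a donkey pronoun bound across the clause boundary.
Truth condition: for no (g,t) with planted(g,t) does watered(g,t) hold.
Restrictor pairs — does the scope hold? (g1,t1):fails  (g1,t2):fails  (g1,t3):fails  (g1,t4):fails  (g1,t6):fails  (g1,t7):fails  (g1,t8):fails  (g2,t2):fails  (g2,t3):fails  (g2,t4):fails  (g2,t5):fails  (g2,t6):fails  (g2,t8):fails  (g3,t3):fails  (g3,t4):fails  (g3,t8):fails
Scope holds for no restrictor pair, so the sentence is true.

True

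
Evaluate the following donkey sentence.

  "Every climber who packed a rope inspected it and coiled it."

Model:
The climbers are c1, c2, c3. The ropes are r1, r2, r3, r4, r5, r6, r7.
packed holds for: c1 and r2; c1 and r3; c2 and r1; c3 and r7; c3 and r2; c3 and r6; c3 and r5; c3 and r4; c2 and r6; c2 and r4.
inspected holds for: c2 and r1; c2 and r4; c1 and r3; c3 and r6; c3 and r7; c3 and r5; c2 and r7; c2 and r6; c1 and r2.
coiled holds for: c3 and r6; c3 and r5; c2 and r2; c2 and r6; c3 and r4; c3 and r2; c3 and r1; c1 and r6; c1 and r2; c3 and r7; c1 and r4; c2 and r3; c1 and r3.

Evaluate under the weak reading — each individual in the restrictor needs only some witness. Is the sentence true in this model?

True

"it" takes "a rope" as antecedent — a donkey pronoun bound across the clause boundary.
Weak reading: every climber c with some packed-rope has at least one packed-rope r such that inspected(c,r) ∧ coiled(c,r).
Per climber: c1:✓  c2:✓  c3:✓
Every climber in the restrictor has a witness.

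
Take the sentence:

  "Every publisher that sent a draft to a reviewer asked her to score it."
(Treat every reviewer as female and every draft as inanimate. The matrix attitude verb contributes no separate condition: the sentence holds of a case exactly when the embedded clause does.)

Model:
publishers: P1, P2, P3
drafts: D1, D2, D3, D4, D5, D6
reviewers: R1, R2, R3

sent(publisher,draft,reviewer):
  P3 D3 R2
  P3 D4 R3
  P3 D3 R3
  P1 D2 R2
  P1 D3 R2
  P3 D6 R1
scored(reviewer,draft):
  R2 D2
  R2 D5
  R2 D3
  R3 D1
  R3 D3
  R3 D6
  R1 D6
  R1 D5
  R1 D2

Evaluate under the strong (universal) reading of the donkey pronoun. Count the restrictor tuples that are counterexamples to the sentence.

"her" takes "a reviewer" as antecedent and "it" takes "a draft"; both are donkey pronouns co-varying with the restrictor.
Strong reading: for every (p,d,r) with sent(p,d,r), scored(r,d).
Restrictor triples: (P1,D2,R2)→scored(R2,D2) ✓  (P1,D3,R2)→scored(R2,D3) ✓  (P3,D3,R2)→scored(R2,D3) ✓  (P3,D3,R3)→scored(R3,D3) ✓  (P3,D4,R3)→scored(R3,D4) ✗  (P3,D6,R1)→scored(R1,D6) ✓
Counterexamples (restrictor triples failing the scope): 1.

1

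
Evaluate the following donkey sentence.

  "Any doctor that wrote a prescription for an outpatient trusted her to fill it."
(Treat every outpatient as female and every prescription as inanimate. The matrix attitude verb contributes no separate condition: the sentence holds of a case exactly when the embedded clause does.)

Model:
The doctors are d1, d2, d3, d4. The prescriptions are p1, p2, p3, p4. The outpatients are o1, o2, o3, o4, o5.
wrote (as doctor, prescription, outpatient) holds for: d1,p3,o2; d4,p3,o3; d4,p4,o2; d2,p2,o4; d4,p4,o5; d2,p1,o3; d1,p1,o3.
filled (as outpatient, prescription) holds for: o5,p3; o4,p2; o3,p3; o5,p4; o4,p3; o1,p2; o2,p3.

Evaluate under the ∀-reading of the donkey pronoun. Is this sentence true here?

"her" takes "an outpatient" as antecedent and "it" takes "a prescription"; both are donkey pronouns co-varying with the restrictor.
Strong reading: for every (d,p,o) with wrote(d,p,o), filled(o,p).
Restrictor triples: (d1,p1,o3)→filled(o3,p1) ✗  (d1,p3,o2)→filled(o2,p3) ✓  (d2,p1,o3)→filled(o3,p1) ✗  (d2,p2,o4)→filled(o4,p2) ✓  (d4,p3,o3)→filled(o3,p3) ✓  (d4,p4,o2)→filled(o2,p4) ✗  (d4,p4,o5)→filled(o5,p4) ✓
Counterexample: (d1,p1,o3) — filled(o3,p1) does not hold.

False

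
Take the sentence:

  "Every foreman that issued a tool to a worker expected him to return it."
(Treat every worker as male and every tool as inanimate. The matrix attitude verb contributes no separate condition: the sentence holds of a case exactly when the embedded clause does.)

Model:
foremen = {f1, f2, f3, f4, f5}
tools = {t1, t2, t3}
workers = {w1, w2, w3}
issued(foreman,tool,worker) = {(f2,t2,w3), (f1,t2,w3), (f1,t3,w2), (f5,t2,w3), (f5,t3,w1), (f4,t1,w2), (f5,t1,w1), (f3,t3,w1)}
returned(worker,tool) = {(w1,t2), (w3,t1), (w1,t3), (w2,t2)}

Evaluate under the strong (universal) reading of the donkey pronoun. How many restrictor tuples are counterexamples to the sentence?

6

"him" takes "a worker" as antecedent and "it" takes "a tool"; both are donkey pronouns co-varying with the restrictor.
Strong reading: for every (f,t,w) with issued(f,t,w), returned(w,t).
Restrictor triples: (f1,t2,w3)→returned(w3,t2) ✗  (f1,t3,w2)→returned(w2,t3) ✗  (f2,t2,w3)→returned(w3,t2) ✗  (f3,t3,w1)→returned(w1,t3) ✓  (f4,t1,w2)→returned(w2,t1) ✗  (f5,t1,w1)→returned(w1,t1) ✗  (f5,t2,w3)→returned(w3,t2) ✗  (f5,t3,w1)→returned(w1,t3) ✓
Counterexamples (restrictor triples failing the scope): 6.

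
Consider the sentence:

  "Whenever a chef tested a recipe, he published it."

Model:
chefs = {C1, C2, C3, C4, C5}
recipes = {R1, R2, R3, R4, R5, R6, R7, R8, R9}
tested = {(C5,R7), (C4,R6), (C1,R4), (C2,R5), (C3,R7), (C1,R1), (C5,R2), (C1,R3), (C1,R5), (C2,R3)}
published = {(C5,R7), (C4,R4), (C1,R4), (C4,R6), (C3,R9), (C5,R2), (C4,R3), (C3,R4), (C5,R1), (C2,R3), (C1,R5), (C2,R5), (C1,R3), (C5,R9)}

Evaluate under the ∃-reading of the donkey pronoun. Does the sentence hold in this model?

"it" takes "a recipe" as antecedent — a donkey pronoun bound across the clause boundary.
Weak reading: every chef c with some tested-recipe has at least one tested-recipe r such that published(c,r).
Per chef: C1:✓  C2:✓  C3:✗  C4:✓  C5:✓
C3 has no witness among its tested-recipes.

False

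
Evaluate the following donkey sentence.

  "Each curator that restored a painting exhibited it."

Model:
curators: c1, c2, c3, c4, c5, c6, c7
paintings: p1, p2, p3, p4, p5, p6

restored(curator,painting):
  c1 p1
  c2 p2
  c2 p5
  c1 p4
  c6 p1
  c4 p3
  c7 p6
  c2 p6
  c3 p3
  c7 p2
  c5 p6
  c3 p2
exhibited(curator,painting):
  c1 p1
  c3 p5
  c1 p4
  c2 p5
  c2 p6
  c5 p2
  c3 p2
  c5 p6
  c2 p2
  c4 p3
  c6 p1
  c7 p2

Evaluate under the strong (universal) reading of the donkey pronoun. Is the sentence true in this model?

"it" takes "a painting" as antecedent — a donkey pronoun bound across the clause boundary.
Strong reading: for every (c,p) with restored(c,p), exhibited(c,p).
Restrictor pairs: (c1,p1) ✓  (c1,p4) ✓  (c2,p2) ✓  (c2,p5) ✓  (c2,p6) ✓  (c3,p2) ✓  (c3,p3) ✗  (c4,p3) ✓  (c5,p6) ✓  (c6,p1) ✓  (c7,p2) ✓  (c7,p6) ✗
Counterexample: (c3,p3) is in restored but fails the scope.

False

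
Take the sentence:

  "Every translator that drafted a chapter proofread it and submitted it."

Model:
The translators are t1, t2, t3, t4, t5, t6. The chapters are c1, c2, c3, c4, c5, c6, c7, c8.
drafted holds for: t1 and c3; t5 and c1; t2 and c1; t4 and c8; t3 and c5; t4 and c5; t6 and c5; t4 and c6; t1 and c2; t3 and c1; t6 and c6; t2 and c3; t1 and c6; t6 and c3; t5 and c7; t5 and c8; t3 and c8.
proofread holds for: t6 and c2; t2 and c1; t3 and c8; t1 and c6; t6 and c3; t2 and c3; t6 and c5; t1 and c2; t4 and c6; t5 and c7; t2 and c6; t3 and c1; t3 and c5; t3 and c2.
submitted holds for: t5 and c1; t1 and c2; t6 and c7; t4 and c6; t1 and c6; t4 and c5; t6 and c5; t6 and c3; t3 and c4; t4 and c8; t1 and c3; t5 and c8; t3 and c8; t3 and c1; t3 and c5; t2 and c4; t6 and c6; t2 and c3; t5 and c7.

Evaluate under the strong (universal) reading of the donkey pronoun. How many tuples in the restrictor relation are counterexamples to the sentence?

7

"it" takes "a chapter" as antecedent — a donkey pronoun bound across the clause boundary.
Strong reading: for every (t,c) with drafted(t,c), proofread(t,c) ∧ submitted(t,c).
Restrictor pairs: (t1,c2) ✓  (t1,c3) ✗  (t1,c6) ✓  (t2,c1) ✗  (t2,c3) ✓  (t3,c1) ✓  (t3,c5) ✓  (t3,c8) ✓  (t4,c5) ✗  (t4,c6) ✓  (t4,c8) ✗  (t5,c1) ✗  (t5,c7) ✓  (t5,c8) ✗  (t6,c3) ✓  (t6,c5) ✓  (t6,c6) ✗
Counterexamples (restrictor pairs failing the scope): 7.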